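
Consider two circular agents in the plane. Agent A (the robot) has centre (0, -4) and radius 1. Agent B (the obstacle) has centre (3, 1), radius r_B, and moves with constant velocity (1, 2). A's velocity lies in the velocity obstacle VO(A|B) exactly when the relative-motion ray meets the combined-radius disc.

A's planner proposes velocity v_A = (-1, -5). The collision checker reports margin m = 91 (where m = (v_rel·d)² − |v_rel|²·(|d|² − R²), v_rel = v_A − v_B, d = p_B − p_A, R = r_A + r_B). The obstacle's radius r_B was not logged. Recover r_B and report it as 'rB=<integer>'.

m = 91
d = (3, 5);  v_rel = (-2, -7),  |v_rel|² = 53
v_rel×d = (-2)·(5) − (-7)·(3) = 11
since m = R²·53 − 11²:  R² = (121 + 91) / 53 = 4
R = √4 = 2  ⇒  r_B = 2 − 1 = 1

rB=1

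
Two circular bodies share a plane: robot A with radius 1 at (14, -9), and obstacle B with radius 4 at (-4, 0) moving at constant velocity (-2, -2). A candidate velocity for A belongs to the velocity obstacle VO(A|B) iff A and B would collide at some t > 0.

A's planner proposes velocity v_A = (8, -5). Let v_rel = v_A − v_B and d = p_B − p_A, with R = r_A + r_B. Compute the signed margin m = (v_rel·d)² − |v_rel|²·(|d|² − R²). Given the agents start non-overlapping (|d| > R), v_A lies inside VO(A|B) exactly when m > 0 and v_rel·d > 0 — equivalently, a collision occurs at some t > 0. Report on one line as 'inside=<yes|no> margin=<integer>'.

d = (-18, 9),  |d|² = 405;  R = 1+4 = 5,  c = 405−5² = 380
v_rel = (10, -3),  |v_rel|² = 109;  v_rel·d = (10)·(-18) + (-3)·(9) = -207
109·t² + 414·t + 380 = 0  ⇒  m = (-207)² − 109·380 = 1429
m = 1429 > 0,  v_rel·d = -207 < 0  ⇒  outside

inside=no margin=1429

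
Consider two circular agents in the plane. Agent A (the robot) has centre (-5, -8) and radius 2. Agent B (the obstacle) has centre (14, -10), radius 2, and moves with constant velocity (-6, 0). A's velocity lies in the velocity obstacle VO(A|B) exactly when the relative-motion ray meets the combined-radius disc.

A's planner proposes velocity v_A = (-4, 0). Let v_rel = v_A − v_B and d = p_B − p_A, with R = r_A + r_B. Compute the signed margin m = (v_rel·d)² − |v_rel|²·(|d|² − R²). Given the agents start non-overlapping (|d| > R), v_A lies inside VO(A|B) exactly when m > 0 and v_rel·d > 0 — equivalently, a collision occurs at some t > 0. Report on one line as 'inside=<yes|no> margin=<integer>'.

d = (19, -2),  |d|² = 365;  R = 2+2 = 4,  c = 365−4² = 349
v_rel = (2, 0),  |v_rel|² = 4;  v_rel·d = (2)·(19) + (0)·(-2) = 38
4·t² − 76·t + 349 = 0  ⇒  m = 38² − 4·349 = 48
m = 48 > 0,  v_rel·d = 38 > 0  ⇒  inside

inside=yes margin=48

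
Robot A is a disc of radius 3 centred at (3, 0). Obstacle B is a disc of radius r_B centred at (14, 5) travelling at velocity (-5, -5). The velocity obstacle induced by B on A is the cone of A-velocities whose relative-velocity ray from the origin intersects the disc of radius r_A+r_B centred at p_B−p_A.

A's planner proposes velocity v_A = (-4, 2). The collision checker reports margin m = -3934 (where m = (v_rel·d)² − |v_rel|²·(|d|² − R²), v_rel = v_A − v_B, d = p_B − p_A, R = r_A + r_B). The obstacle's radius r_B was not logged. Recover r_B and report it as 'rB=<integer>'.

m = -3934
d = (11, 5);  v_rel = (1, 7),  |v_rel|² = 50
v_rel×d = (1)·(5) − (7)·(11) = -72
since m = R²·50 − (-72)²:  R² = (5184 + -3934) / 50 = 25
R = √25 = 5  ⇒  r_B = 5 − 3 = 2

rB=2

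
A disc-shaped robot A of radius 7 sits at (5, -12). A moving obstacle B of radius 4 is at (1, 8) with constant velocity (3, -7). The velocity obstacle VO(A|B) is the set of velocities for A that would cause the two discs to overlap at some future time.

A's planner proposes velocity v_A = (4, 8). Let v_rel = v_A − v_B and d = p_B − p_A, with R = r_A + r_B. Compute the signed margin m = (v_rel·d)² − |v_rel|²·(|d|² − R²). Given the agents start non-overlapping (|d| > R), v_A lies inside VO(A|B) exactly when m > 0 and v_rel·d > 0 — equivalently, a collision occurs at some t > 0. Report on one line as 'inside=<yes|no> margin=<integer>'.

d = (-4, 20),  |d|² = 416;  R = 7+4 = 11,  c = 416−11² = 295
v_rel = (1, 15),  |v_rel|² = 226;  v_rel·d = (1)·(-4) + (15)·(20) = 296
226·t² − 592·t + 295 = 0  ⇒  m = 296² − 226·295 = 20946
m = 20946 > 0,  v_rel·d = 296 > 0  ⇒  inside

inside=yes margin=20946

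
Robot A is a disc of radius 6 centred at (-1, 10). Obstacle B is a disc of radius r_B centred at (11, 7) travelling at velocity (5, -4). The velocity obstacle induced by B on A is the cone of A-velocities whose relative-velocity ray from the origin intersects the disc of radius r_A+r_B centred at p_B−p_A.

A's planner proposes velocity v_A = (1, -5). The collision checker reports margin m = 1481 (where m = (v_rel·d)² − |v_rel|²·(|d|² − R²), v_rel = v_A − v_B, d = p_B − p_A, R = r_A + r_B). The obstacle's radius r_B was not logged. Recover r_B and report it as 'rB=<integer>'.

m = 1481
d = (12, -3);  v_rel = (-4, -1),  |v_rel|² = 17
v_rel×d = (-4)·(-3) − (-1)·(12) = 24
since m = R²·17 − 24²:  R² = (576 + 1481) / 17 = 121
R = √121 = 11  ⇒  r_B = 11 − 6 = 5

rB=5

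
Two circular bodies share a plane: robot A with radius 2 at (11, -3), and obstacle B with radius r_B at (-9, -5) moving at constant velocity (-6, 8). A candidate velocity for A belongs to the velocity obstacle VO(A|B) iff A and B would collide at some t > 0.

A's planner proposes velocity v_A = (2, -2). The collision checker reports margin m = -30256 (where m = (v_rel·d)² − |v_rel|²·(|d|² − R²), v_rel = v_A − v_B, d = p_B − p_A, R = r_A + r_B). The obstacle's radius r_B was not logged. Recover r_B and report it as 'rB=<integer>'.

m = -30256
d = (-20, -2);  v_rel = (8, -10),  |v_rel|² = 164
v_rel×d = (8)·(-2) − (-10)·(-20) = -216
since m = R²·164 − (-216)²:  R² = (46656 + -30256) / 164 = 100
R = √100 = 10  ⇒  r_B = 10 − 2 = 8

rB=8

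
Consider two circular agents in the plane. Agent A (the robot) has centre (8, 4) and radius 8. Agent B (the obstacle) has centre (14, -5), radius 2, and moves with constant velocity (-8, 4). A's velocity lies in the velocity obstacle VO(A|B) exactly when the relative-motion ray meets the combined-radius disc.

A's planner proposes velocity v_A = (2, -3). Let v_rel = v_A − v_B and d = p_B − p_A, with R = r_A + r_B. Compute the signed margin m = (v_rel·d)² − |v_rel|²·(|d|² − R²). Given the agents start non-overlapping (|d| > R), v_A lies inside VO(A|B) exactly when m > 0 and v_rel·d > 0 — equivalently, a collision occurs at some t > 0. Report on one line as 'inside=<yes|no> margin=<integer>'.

d = (6, -9),  |d|² = 117;  R = 8+2 = 10,  c = 117−10² = 17
v_rel = (10, -7),  |v_rel|² = 149;  v_rel·d = (10)·(6) + (-7)·(-9) = 123
149·t² − 246·t + 17 = 0  ⇒  m = 123² − 149·17 = 12596
m = 12596 > 0,  v_rel·d = 123 > 0  ⇒  inside

inside=yes margin=12596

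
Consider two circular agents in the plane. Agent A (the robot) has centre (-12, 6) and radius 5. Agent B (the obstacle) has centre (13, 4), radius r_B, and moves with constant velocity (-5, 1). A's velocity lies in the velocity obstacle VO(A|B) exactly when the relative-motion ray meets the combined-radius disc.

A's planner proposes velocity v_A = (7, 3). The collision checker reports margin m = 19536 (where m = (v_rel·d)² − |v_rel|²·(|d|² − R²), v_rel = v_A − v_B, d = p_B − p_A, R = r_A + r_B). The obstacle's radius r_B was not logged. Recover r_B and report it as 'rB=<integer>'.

m = 19536
d = (25, -2);  v_rel = (12, 2),  |v_rel|² = 148
v_rel×d = (12)·(-2) − (2)·(25) = -74
since m = R²·148 − (-74)²:  R² = (5476 + 19536) / 148 = 169
R = √169 = 13  ⇒  r_B = 13 − 5 = 8

rB=8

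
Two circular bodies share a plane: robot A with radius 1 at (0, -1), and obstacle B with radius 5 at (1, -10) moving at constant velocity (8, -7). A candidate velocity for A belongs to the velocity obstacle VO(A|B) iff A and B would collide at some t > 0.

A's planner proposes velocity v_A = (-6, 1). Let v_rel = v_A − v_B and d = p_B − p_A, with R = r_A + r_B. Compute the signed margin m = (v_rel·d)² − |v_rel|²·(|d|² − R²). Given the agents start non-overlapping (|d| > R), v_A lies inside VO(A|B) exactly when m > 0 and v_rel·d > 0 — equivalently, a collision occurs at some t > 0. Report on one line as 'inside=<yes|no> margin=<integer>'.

d = (1, -9),  |d|² = 82;  R = 1+5 = 6,  c = 82−6² = 46
v_rel = (-14, 8),  |v_rel|² = 260;  v_rel·d = (-14)·(1) + (8)·(-9) = -86
260·t² + 172·t + 46 = 0  ⇒  m = (-86)² − 260·46 = -4564
m = -4564 < 0,  v_rel·d = -86 < 0  ⇒  outside

inside=no margin=-4564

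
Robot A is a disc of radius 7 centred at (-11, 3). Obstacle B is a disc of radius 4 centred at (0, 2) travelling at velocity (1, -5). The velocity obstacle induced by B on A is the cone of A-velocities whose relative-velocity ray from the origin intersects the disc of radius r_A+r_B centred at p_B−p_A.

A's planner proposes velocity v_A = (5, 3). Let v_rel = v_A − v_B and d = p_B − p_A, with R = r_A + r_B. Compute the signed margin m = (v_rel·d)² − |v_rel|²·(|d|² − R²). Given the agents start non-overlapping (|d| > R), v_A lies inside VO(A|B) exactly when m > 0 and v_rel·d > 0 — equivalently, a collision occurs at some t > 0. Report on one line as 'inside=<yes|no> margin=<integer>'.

d = (11, -1),  |d|² = 122;  R = 7+4 = 11,  c = 122−11² = 1
v_rel = (4, 8),  |v_rel|² = 80;  v_rel·d = (4)·(11) + (8)·(-1) = 36
80·t² − 72·t + 1 = 0  ⇒  m = 36² − 80·1 = 1216
m = 1216 > 0,  v_rel·d = 36 > 0  ⇒  inside

inside=yes margin=1216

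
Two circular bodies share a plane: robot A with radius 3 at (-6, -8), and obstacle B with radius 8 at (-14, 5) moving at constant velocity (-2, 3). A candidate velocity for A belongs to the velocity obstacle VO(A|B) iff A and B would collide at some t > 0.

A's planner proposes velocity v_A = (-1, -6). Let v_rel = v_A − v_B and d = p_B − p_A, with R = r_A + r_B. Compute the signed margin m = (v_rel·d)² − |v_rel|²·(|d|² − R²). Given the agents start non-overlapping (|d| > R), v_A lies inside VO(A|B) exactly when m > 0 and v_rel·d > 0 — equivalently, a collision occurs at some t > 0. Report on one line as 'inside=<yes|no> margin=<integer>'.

d = (-8, 13),  |d|² = 233;  R = 3+8 = 11,  c = 233−11² = 112
v_rel = (1, -9),  |v_rel|² = 82;  v_rel·d = (1)·(-8) + (-9)·(13) = -125
82·t² + 250·t + 112 = 0  ⇒  m = (-125)² − 82·112 = 6441
m = 6441 > 0,  v_rel·d = -125 < 0  ⇒  outside

inside=no margin=6441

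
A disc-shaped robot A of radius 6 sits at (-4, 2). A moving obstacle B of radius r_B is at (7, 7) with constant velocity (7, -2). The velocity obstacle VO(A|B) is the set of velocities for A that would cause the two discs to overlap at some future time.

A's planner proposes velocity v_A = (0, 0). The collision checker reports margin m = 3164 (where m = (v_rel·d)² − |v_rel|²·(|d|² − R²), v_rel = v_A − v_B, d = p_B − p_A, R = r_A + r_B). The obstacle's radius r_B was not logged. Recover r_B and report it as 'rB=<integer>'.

m = 3164
d = (11, 5);  v_rel = (-7, 2),  |v_rel|² = 53
v_rel×d = (-7)·(5) − (2)·(11) = -57
since m = R²·53 − (-57)²:  R² = (3249 + 3164) / 53 = 121
R = √121 = 11  ⇒  r_B = 11 − 6 = 5

rB=5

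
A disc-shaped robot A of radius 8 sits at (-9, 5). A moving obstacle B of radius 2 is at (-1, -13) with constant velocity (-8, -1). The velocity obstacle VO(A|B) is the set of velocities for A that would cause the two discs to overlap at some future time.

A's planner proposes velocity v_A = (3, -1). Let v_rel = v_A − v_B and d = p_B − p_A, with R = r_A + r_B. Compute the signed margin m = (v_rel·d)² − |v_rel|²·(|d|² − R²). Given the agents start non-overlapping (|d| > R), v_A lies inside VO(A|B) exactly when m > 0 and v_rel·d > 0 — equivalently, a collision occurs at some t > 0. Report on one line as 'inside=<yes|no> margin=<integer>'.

d = (8, -18),  |d|² = 388;  R = 8+2 = 10,  c = 388−10² = 288
v_rel = (11, 0),  |v_rel|² = 121;  v_rel·d = (11)·(8) + (0)·(-18) = 88
121·t² − 176·t + 288 = 0  ⇒  m = 88² − 121·288 = -27104
m = -27104 < 0,  v_rel·d = 88 > 0  ⇒  outside

inside=no margin=-27104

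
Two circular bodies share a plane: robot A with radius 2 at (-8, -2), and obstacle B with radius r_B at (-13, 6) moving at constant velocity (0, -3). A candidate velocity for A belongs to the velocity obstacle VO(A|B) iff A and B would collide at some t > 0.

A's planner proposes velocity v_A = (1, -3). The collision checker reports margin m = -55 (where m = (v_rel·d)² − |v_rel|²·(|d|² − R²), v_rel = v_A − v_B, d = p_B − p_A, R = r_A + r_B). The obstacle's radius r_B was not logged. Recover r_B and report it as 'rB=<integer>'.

m = -55
d = (-5, 8);  v_rel = (1, 0),  |v_rel|² = 1
v_rel×d = (1)·(8) − (0)·(-5) = 8
since m = R²·1 − 8²:  R² = (64 + -55) / 1 = 9
R = √9 = 3  ⇒  r_B = 3 − 2 = 1

rB=1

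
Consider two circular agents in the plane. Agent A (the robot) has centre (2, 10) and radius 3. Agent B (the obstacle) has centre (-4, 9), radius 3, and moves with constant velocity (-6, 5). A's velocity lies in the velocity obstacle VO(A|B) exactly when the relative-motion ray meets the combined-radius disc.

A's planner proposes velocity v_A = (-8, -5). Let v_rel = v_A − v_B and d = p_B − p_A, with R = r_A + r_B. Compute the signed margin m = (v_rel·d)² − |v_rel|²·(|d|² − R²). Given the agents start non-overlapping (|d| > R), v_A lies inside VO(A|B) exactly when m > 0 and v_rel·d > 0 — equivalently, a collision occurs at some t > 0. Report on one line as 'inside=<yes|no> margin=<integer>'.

d = (-6, -1),  |d|² = 37;  R = 3+3 = 6,  c = 37−6² = 1
v_rel = (-2, -10),  |v_rel|² = 104;  v_rel·d = (-2)·(-6) + (-10)·(-1) = 22
104·t² − 44·t + 1 = 0  ⇒  m = 22² − 104·1 = 380
m = 380 > 0,  v_rel·d = 22 > 0  ⇒  inside

inside=yes margin=380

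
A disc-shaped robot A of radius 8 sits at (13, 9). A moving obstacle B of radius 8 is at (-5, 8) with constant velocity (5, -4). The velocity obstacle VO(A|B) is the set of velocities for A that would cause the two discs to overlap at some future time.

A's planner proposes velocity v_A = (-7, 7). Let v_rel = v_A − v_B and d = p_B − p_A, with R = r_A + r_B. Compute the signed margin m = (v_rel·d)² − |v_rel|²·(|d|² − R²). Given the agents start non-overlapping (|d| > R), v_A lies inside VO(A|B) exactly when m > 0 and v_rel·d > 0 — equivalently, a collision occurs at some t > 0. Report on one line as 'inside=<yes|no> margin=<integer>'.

d = (-18, -1),  |d|² = 325;  R = 8+8 = 16,  c = 325−16² = 69
v_rel = (-12, 11),  |v_rel|² = 265;  v_rel·d = (-12)·(-18) + (11)·(-1) = 205
265·t² − 410·t + 69 = 0  ⇒  m = 205² − 265·69 = 23740
m = 23740 > 0,  v_rel·d = 205 > 0  ⇒  inside

inside=yes margin=23740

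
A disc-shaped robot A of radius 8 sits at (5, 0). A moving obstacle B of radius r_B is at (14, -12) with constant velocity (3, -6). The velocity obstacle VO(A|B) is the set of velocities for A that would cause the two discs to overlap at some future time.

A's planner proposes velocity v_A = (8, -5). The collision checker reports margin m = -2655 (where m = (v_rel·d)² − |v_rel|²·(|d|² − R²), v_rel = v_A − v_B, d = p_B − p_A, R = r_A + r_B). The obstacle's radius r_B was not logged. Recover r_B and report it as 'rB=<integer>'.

m = -2655
d = (9, -12);  v_rel = (5, 1),  |v_rel|² = 26
v_rel×d = (5)·(-12) − (1)·(9) = -69
since m = R²·26 − (-69)²:  R² = (4761 + -2655) / 26 = 81
R = √81 = 9  ⇒  r_B = 9 − 8 = 1

rB=1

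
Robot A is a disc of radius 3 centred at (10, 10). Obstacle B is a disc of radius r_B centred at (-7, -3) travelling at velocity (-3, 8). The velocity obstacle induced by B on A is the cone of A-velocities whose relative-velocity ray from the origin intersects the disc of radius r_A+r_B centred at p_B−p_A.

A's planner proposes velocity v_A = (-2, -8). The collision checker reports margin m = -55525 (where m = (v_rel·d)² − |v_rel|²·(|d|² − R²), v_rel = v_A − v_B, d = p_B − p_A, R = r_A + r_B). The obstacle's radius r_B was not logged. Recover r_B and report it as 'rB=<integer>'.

m = -55525
d = (-17, -13);  v_rel = (1, -16),  |v_rel|² = 257
v_rel×d = (1)·(-13) − (-16)·(-17) = -285
since m = R²·257 − (-285)²:  R² = (81225 + -55525) / 257 = 100
R = √100 = 10  ⇒  r_B = 10 − 3 = 7

rB=7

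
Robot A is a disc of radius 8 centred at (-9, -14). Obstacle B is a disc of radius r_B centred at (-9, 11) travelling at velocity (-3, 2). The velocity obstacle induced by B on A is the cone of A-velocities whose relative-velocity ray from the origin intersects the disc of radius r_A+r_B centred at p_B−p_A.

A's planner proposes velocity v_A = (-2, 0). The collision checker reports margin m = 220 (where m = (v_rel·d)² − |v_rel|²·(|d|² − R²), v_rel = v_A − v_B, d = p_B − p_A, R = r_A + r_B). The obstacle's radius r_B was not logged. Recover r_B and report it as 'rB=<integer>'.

m = 220
d = (0, 25);  v_rel = (1, -2),  |v_rel|² = 5
v_rel×d = (1)·(25) − (-2)·(0) = 25
since m = R²·5 − 25²:  R² = (625 + 220) / 5 = 169
R = √169 = 13  ⇒  r_B = 13 − 8 = 5

rB=5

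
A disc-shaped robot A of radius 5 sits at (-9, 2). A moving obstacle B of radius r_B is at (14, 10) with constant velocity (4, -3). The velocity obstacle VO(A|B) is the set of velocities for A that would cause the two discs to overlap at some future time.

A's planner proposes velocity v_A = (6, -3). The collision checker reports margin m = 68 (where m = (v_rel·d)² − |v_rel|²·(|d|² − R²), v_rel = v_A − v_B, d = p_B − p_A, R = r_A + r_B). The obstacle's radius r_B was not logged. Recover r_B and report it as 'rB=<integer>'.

m = 68
d = (23, 8);  v_rel = (2, 0),  |v_rel|² = 4
v_rel×d = (2)·(8) − (0)·(23) = 16
since m = R²·4 − 16²:  R² = (256 + 68) / 4 = 81
R = √81 = 9  ⇒  r_B = 9 − 5 = 4

rB=4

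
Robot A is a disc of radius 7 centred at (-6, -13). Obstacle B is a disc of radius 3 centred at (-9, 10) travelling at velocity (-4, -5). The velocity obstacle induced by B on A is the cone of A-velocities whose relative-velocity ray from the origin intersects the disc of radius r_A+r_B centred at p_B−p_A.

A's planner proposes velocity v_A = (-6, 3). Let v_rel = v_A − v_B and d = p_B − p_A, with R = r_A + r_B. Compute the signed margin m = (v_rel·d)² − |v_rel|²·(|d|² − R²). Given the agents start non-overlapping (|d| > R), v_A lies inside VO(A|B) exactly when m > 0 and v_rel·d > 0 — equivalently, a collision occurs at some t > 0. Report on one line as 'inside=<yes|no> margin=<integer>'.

d = (-3, 23),  |d|² = 538;  R = 7+3 = 10,  c = 538−10² = 438
v_rel = (-2, 8),  |v_rel|² = 68;  v_rel·d = (-2)·(-3) + (8)·(23) = 190
68·t² − 380·t + 438 = 0  ⇒  m = 190² − 68·438 = 6316
m = 6316 > 0,  v_rel·d = 190 > 0  ⇒  inside

inside=yes margin=6316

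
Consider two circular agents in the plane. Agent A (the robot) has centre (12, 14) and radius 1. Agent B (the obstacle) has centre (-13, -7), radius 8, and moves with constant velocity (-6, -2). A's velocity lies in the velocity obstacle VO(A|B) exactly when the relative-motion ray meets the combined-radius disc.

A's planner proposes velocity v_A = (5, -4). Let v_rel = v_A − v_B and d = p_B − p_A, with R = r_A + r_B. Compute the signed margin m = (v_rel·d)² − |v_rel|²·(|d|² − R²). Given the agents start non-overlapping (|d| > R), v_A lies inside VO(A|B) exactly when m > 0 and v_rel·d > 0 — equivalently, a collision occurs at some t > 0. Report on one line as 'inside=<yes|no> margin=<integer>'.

d = (-25, -21),  |d|² = 1066;  R = 1+8 = 9,  c = 1066−9² = 985
v_rel = (11, -2),  |v_rel|² = 125;  v_rel·d = (11)·(-25) + (-2)·(-21) = -233
125·t² + 466·t + 985 = 0  ⇒  m = (-233)² − 125·985 = -68836
m = -68836 < 0,  v_rel·d = -233 < 0  ⇒  outside

inside=no margin=-68836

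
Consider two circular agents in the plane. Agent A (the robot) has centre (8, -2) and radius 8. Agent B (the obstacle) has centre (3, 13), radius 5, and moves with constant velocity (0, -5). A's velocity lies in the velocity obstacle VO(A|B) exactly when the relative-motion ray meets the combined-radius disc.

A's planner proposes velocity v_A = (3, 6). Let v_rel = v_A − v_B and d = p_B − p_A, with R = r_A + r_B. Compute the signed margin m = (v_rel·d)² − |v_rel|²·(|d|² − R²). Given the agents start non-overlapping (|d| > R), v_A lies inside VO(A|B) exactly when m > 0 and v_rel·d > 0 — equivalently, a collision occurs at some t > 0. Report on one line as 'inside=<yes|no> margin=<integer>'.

d = (-5, 15),  |d|² = 250;  R = 8+5 = 13,  c = 250−13² = 81
v_rel = (3, 11),  |v_rel|² = 130;  v_rel·d = (3)·(-5) + (11)·(15) = 150
130·t² − 300·t + 81 = 0  ⇒  m = 150² − 130·81 = 11970
m = 11970 > 0,  v_rel·d = 150 > 0  ⇒  inside

inside=yes margin=11970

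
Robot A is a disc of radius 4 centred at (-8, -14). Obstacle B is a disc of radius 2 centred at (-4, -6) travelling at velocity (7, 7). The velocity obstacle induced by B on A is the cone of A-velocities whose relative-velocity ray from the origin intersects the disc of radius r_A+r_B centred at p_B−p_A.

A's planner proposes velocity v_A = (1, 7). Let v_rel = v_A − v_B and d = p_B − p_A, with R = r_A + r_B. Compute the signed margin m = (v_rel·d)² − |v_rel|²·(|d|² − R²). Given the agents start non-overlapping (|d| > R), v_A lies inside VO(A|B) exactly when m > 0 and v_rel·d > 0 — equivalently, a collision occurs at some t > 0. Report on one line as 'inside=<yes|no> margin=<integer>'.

d = (4, 8),  |d|² = 80;  R = 4+2 = 6,  c = 80−6² = 44
v_rel = (-6, 0),  |v_rel|² = 36;  v_rel·d = (-6)·(4) + (0)·(8) = -24
36·t² + 48·t + 44 = 0  ⇒  m = (-24)² − 36·44 = -1008
m = -1008 < 0,  v_rel·d = -24 < 0  ⇒  outside

inside=no margin=-1008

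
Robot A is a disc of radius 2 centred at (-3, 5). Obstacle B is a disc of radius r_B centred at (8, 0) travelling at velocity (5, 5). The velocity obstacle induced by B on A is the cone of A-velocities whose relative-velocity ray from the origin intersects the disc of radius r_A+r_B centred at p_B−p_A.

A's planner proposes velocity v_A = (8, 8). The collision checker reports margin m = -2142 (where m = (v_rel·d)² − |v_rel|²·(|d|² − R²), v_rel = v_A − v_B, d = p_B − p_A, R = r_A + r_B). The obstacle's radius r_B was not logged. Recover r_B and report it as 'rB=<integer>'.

m = -2142
d = (11, -5);  v_rel = (3, 3),  |v_rel|² = 18
v_rel×d = (3)·(-5) − (3)·(11) = -48
since m = R²·18 − (-48)²:  R² = (2304 + -2142) / 18 = 9
R = √9 = 3  ⇒  r_B = 3 − 2 = 1

rB=1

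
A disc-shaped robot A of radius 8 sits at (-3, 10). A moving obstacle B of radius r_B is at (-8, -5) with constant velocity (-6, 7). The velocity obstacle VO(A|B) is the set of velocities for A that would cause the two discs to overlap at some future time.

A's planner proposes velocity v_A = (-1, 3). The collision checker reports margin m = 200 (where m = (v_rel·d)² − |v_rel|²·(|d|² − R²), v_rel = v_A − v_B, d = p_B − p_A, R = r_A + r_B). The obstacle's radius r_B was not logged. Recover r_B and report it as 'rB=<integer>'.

m = 200
d = (-5, -15);  v_rel = (5, -4),  |v_rel|² = 41
v_rel×d = (5)·(-15) − (-4)·(-5) = -95
since m = R²·41 − (-95)²:  R² = (9025 + 200) / 41 = 225
R = √225 = 15  ⇒  r_B = 15 − 8 = 7

rB=7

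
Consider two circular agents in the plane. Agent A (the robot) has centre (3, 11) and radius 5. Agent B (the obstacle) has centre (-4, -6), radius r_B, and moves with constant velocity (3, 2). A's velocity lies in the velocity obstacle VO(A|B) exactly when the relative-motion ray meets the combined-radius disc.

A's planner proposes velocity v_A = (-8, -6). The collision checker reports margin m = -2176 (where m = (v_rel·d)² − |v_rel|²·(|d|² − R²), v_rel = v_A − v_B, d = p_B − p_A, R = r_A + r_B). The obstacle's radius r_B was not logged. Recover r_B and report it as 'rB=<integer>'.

m = -2176
d = (-7, -17);  v_rel = (-11, -8),  |v_rel|² = 185
v_rel×d = (-11)·(-17) − (-8)·(-7) = 131
since m = R²·185 − 131²:  R² = (17161 + -2176) / 185 = 81
R = √81 = 9  ⇒  r_B = 9 − 5 = 4

rB=4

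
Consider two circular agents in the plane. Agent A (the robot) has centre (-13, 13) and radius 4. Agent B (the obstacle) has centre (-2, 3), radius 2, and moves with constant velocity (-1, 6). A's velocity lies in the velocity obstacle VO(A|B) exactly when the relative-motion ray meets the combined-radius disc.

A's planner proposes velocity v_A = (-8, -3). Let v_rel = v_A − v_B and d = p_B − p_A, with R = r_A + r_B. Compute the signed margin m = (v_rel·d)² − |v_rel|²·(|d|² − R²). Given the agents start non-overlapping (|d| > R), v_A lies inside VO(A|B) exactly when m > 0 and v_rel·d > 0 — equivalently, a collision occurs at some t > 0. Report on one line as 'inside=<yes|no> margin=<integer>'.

d = (11, -10),  |d|² = 221;  R = 4+2 = 6,  c = 221−6² = 185
v_rel = (-7, -9),  |v_rel|² = 130;  v_rel·d = (-7)·(11) + (-9)·(-10) = 13
130·t² − 26·t + 185 = 0  ⇒  m = 13² − 130·185 = -23881
m = -23881 < 0,  v_rel·d = 13 > 0  ⇒  outside

inside=no margin=-23881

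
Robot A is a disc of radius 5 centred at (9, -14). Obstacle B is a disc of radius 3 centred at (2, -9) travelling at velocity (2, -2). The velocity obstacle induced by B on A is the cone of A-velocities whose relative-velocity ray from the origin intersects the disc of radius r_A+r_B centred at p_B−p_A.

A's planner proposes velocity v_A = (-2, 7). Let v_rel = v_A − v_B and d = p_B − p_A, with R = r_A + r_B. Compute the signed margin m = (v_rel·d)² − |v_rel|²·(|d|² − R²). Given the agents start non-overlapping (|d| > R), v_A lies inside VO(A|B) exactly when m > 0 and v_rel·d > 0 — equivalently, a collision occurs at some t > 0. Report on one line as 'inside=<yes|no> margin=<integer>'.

d = (-7, 5),  |d|² = 74;  R = 5+3 = 8,  c = 74−8² = 10
v_rel = (-4, 9),  |v_rel|² = 97;  v_rel·d = (-4)·(-7) + (9)·(5) = 73
97·t² − 146·t + 10 = 0  ⇒  m = 73² − 97·10 = 4359
m = 4359 > 0,  v_rel·d = 73 > 0  ⇒  inside

inside=yes margin=4359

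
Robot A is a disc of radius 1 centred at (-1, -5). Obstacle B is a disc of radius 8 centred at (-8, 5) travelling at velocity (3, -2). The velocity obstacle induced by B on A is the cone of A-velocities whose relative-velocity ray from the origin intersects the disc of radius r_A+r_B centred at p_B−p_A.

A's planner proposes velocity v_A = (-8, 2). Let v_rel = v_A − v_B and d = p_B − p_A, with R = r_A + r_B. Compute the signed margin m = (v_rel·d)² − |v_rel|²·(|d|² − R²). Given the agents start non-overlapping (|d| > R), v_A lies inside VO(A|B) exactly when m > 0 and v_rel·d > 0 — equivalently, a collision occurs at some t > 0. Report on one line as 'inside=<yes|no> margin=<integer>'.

d = (-7, 10),  |d|² = 149;  R = 1+8 = 9,  c = 149−9² = 68
v_rel = (-11, 4),  |v_rel|² = 137;  v_rel·d = (-11)·(-7) + (4)·(10) = 117
137·t² − 234·t + 68 = 0  ⇒  m = 117² − 137·68 = 4373
m = 4373 > 0,  v_rel·d = 117 > 0  ⇒  inside

inside=yes margin=4373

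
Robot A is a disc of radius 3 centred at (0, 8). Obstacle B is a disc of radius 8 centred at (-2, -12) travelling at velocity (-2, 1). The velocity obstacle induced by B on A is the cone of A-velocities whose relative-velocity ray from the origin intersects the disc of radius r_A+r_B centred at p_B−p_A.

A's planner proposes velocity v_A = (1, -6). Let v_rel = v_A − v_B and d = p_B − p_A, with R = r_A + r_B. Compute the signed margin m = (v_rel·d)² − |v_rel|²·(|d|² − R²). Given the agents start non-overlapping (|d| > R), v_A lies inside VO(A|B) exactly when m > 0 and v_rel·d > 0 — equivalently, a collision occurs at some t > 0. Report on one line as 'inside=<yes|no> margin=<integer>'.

d = (-2, -20),  |d|² = 404;  R = 3+8 = 11,  c = 404−11² = 283
v_rel = (3, -7),  |v_rel|² = 58;  v_rel·d = (3)·(-2) + (-7)·(-20) = 134
58·t² − 268·t + 283 = 0  ⇒  m = 134² − 58·283 = 1542
m = 1542 > 0,  v_rel·d = 134 > 0  ⇒  inside

inside=yes margin=1542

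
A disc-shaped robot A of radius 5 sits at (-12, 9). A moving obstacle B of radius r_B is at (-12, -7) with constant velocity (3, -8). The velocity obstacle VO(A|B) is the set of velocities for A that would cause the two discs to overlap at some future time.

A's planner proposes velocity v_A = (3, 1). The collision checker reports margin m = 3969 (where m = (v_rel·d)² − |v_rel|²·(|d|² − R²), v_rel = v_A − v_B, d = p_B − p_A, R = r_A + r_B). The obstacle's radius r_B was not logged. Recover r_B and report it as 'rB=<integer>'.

m = 3969
d = (0, -16);  v_rel = (0, 9),  |v_rel|² = 81
v_rel×d = (0)·(-16) − (9)·(0) = 0
since m = R²·81 − 0²:  R² = (0 + 3969) / 81 = 49
R = √49 = 7  ⇒  r_B = 7 − 5 = 2

rB=2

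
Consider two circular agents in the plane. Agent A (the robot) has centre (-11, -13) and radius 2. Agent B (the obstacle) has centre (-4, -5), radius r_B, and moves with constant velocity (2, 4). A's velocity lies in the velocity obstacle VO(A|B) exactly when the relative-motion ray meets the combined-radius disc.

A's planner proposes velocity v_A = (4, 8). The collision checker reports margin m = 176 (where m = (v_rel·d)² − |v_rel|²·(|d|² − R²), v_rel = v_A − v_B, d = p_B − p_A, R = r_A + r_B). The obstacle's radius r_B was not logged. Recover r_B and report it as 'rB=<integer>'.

m = 176
d = (7, 8);  v_rel = (2, 4),  |v_rel|² = 20
v_rel×d = (2)·(8) − (4)·(7) = -12
since m = R²·20 − (-12)²:  R² = (144 + 176) / 20 = 16
R = √16 = 4  ⇒  r_B = 4 − 2 = 2

rB=2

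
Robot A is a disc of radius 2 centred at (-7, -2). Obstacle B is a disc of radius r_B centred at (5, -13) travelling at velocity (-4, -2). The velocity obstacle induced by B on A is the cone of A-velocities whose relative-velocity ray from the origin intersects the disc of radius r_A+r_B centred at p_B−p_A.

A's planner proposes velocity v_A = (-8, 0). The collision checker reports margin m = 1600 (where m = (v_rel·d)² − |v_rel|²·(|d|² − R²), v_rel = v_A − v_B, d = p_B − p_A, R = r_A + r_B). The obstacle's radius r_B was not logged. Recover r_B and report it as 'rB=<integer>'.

m = 1600
d = (12, -11);  v_rel = (-4, 2),  |v_rel|² = 20
v_rel×d = (-4)·(-11) − (2)·(12) = 20
since m = R²·20 − 20²:  R² = (400 + 1600) / 20 = 100
R = √100 = 10  ⇒  r_B = 10 − 2 = 8

rB=8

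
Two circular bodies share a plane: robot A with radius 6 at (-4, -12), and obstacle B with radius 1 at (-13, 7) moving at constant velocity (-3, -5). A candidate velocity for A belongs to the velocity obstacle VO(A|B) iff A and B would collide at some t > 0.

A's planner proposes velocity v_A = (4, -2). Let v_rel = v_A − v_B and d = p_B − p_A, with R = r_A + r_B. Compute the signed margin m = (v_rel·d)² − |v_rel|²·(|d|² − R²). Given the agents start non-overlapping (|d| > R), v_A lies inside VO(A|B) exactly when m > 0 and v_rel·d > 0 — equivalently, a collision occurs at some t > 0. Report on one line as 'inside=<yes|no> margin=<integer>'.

d = (-9, 19),  |d|² = 442;  R = 6+1 = 7,  c = 442−7² = 393
v_rel = (7, 3),  |v_rel|² = 58;  v_rel·d = (7)·(-9) + (3)·(19) = -6
58·t² + 12·t + 393 = 0  ⇒  m = (-6)² − 58·393 = -22758
m = -22758 < 0,  v_rel·d = -6 < 0  ⇒  outside

inside=no margin=-22758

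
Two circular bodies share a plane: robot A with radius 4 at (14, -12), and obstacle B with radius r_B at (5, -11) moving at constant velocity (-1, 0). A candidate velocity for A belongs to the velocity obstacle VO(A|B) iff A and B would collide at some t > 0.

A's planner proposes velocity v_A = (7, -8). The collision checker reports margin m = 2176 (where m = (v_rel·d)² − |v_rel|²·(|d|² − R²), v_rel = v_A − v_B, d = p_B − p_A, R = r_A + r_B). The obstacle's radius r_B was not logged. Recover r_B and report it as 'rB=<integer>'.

m = 2176
d = (-9, 1);  v_rel = (8, -8),  |v_rel|² = 128
v_rel×d = (8)·(1) − (-8)·(-9) = -64
since m = R²·128 − (-64)²:  R² = (4096 + 2176) / 128 = 49
R = √49 = 7  ⇒  r_B = 7 − 4 = 3

rB=3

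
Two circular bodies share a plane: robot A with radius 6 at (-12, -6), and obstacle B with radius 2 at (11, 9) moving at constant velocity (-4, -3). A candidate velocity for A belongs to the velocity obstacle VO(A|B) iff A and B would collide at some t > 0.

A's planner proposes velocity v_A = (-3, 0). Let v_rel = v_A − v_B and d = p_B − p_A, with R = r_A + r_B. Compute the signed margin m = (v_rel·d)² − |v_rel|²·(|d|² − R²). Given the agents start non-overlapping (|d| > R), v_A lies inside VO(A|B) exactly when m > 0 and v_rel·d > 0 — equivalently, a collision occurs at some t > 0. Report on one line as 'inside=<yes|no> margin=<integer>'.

d = (23, 15),  |d|² = 754;  R = 6+2 = 8,  c = 754−8² = 690
v_rel = (1, 3),  |v_rel|² = 10;  v_rel·d = (1)·(23) + (3)·(15) = 68
10·t² − 136·t + 690 = 0  ⇒  m = 68² − 10·690 = -2276
m = -2276 < 0,  v_rel·d = 68 > 0  ⇒  outside

inside=no margin=-2276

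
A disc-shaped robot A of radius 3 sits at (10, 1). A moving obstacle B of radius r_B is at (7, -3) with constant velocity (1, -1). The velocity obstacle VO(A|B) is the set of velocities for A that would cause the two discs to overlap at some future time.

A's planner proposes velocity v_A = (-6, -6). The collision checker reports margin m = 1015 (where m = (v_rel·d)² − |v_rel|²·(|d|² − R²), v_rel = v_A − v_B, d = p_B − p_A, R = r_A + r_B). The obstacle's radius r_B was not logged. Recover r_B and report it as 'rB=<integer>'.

m = 1015
d = (-3, -4);  v_rel = (-7, -5),  |v_rel|² = 74
v_rel×d = (-7)·(-4) − (-5)·(-3) = 13
since m = R²·74 − 13²:  R² = (169 + 1015) / 74 = 16
R = √16 = 4  ⇒  r_B = 4 − 3 = 1

rB=1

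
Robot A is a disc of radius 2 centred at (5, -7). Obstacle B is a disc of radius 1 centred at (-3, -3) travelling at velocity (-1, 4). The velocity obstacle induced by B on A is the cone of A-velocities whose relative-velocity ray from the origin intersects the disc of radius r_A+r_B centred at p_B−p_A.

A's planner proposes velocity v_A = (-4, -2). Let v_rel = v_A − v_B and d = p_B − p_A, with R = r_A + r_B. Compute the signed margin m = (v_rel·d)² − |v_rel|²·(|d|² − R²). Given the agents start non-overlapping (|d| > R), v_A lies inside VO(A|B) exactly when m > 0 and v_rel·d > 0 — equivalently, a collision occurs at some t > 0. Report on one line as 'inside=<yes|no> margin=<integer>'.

d = (-8, 4),  |d|² = 80;  R = 2+1 = 3,  c = 80−3² = 71
v_rel = (-3, -6),  |v_rel|² = 45;  v_rel·d = (-3)·(-8) + (-6)·(4) = 0
45·t² − 0·t + 71 = 0  ⇒  m = 0² − 45·71 = -3195
m = -3195 < 0,  v_rel·d = 0 = 0  ⇒  outside

inside=no margin=-3195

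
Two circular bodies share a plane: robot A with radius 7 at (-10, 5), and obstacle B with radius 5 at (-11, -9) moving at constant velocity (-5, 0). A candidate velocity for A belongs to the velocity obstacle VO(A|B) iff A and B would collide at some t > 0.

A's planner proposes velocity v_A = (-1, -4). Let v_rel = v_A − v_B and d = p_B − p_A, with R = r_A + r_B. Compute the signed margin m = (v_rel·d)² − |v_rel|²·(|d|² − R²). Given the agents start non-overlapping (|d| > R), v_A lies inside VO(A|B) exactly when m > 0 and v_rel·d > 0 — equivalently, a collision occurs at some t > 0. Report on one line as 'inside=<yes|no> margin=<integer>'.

d = (-1, -14),  |d|² = 197;  R = 7+5 = 12,  c = 197−12² = 53
v_rel = (4, -4),  |v_rel|² = 32;  v_rel·d = (4)·(-1) + (-4)·(-14) = 52
32·t² − 104·t + 53 = 0  ⇒  m = 52² − 32·53 = 1008
m = 1008 > 0,  v_rel·d = 52 > 0  ⇒  inside

inside=yes margin=1008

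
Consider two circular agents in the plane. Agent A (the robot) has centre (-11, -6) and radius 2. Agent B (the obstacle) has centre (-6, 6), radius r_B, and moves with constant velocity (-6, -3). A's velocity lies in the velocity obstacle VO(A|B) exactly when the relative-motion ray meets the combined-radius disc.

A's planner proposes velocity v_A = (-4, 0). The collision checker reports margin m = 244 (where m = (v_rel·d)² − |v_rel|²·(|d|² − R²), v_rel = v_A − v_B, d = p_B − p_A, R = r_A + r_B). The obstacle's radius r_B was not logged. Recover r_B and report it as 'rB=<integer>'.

m = 244
d = (5, 12);  v_rel = (2, 3),  |v_rel|² = 13
v_rel×d = (2)·(12) − (3)·(5) = 9
since m = R²·13 − 9²:  R² = (81 + 244) / 13 = 25
R = √25 = 5  ⇒  r_B = 5 − 2 = 3

rB=3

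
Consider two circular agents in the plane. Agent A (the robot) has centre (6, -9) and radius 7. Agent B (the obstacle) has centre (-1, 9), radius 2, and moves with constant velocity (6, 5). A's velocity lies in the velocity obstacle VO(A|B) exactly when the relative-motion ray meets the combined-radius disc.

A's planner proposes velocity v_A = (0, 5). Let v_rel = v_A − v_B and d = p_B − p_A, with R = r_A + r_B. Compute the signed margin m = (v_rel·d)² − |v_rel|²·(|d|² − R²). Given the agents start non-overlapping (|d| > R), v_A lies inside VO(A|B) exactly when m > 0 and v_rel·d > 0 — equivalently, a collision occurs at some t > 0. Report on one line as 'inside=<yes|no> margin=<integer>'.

d = (-7, 18),  |d|² = 373;  R = 7+2 = 9,  c = 373−9² = 292
v_rel = (-6, 0),  |v_rel|² = 36;  v_rel·d = (-6)·(-7) + (0)·(18) = 42
36·t² − 84·t + 292 = 0  ⇒  m = 42² − 36·292 = -8748
m = -8748 < 0,  v_rel·d = 42 > 0  ⇒  outside

inside=no margin=-8748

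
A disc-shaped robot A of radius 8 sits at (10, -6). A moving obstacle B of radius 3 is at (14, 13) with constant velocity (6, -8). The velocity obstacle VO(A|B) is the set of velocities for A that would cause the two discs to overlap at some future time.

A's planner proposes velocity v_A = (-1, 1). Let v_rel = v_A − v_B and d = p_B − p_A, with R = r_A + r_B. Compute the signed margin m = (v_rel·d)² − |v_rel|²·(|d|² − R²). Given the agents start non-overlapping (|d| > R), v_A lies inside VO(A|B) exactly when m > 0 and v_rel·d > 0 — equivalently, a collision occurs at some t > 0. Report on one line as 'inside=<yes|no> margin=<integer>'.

d = (4, 19),  |d|² = 377;  R = 8+3 = 11,  c = 377−11² = 256
v_rel = (-7, 9),  |v_rel|² = 130;  v_rel·d = (-7)·(4) + (9)·(19) = 143
130·t² − 286·t + 256 = 0  ⇒  m = 143² − 130·256 = -12831
m = -12831 < 0,  v_rel·d = 143 > 0  ⇒  outside

inside=no margin=-12831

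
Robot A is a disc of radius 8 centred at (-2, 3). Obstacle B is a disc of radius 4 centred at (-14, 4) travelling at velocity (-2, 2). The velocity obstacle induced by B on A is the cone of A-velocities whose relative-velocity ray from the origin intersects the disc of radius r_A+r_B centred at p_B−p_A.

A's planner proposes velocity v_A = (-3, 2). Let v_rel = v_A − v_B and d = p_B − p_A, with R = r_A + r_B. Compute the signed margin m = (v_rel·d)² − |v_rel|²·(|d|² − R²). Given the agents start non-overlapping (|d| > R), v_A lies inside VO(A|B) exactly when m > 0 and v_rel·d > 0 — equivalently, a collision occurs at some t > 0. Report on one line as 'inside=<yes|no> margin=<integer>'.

d = (-12, 1),  |d|² = 145;  R = 8+4 = 12,  c = 145−12² = 1
v_rel = (-1, 0),  |v_rel|² = 1;  v_rel·d = (-1)·(-12) + (0)·(1) = 12
1·t² − 24·t + 1 = 0  ⇒  m = 12² − 1·1 = 143
m = 143 > 0,  v_rel·d = 12 > 0  ⇒  inside

inside=yes margin=143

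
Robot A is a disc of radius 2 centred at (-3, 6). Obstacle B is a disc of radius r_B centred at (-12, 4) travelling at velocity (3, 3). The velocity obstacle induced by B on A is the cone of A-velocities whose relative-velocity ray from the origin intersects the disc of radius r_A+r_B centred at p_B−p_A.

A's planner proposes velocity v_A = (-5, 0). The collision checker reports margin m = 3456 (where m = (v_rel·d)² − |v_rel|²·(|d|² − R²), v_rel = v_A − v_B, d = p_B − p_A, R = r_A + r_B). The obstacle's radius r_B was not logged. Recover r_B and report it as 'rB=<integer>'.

m = 3456
d = (-9, -2);  v_rel = (-8, -3),  |v_rel|² = 73
v_rel×d = (-8)·(-2) − (-3)·(-9) = -11
since m = R²·73 − (-11)²:  R² = (121 + 3456) / 73 = 49
R = √49 = 7  ⇒  r_B = 7 − 2 = 5

rB=5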